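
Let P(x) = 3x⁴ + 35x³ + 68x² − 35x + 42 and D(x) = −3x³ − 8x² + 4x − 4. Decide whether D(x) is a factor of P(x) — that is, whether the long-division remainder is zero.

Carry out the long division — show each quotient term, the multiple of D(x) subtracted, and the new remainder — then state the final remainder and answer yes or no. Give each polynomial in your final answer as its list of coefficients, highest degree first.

R = [-3, 6], so D(x) is not a factor of P(x). no

Step 1: lead(3x⁴ + 35x³ + 68x² − 35x + 42) ÷ lead(D) = 3x⁴ ÷ −3x³ = −x. Subtract (−x)·D = 3x⁴ + 8x³ − 4x² + 4x. Remainder: 27x³ + 72x² − 39x + 42.
Step 2: lead(27x³ + 72x² − 39x + 42) ÷ lead(D) = 27x³ ÷ −3x³ = −9. Subtract (−9)·D = 27x³ + 72x² − 36x + 36. Remainder: −3x + 6.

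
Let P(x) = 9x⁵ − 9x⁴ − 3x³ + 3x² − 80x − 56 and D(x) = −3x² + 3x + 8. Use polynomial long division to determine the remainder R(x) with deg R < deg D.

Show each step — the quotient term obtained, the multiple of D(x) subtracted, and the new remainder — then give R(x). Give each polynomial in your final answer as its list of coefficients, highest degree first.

Step 1: lead(9x⁵ − 9x⁴ − 3x³ + 3x² − 80x − 56) ÷ lead(D) = 9x⁵ ÷ −3x² = −3x³. Subtract (−3x³)·D = 9x⁵ − 9x⁴ − 24x³. Remainder: 21x³ + 3x² − 80x − 56.
Step 2: lead(21x³ + 3x² − 80x − 56) ÷ lead(D) = 21x³ ÷ −3x² = −7x. Subtract (−7x)·D = 21x³ − 21x² − 56x. Remainder: 24x² − 24x − 56.
Step 3: lead(24x² − 24x − 56) ÷ lead(D) = 24x² ÷ −3x² = −8. Subtract (−8)·D = 24x² − 24x − 64. Remainder: 8.

R = [8]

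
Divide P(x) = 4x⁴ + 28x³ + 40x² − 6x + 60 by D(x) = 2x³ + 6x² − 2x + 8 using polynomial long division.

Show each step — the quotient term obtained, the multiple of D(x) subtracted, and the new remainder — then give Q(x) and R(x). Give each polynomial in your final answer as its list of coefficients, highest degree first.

Step 1: lead(4x⁴ + 28x³ + 40x² − 6x + 60) ÷ lead(D) = 4x⁴ ÷ 2x³ = 2x. Subtract (2x)·D = 4x⁴ + 12x³ − 4x² + 16x. Remainder: 16x³ + 44x² − 22x + 60.
Step 2: lead(16x³ + 44x² − 22x + 60) ÷ lead(D) = 16x³ ÷ 2x³ = 8. Subtract (8)·D = 16x³ + 48x² − 16x + 64. Remainder: −4x² − 6x − 4.

Q = [2, 8]; R = [-4, -6, -4]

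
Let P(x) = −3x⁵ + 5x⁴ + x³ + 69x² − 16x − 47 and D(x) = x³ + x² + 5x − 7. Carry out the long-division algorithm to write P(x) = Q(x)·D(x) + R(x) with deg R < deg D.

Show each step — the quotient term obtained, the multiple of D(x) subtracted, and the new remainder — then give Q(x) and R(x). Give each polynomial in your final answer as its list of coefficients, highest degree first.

Q = [-3, 8, 8]; R = [9]

Step 1: lead(−3x⁵ + 5x⁴ + x³ + 69x² − 16x − 47) ÷ lead(D) = −3x⁵ ÷ x³ = −3x². Subtract (−3x²)·D = −3x⁵ − 3x⁴ − 15x³ + 21x². Remainder: 8x⁴ + 16x³ + 48x² − 16x − 47.
Step 2: lead(8x⁴ + 16x³ + 48x² − 16x − 47) ÷ lead(D) = 8x⁴ ÷ x³ = 8x. Subtract (8x)·D = 8x⁴ + 8x³ + 40x² − 56x. Remainder: 8x³ + 8x² + 40x − 47.
Step 3: lead(8x³ + 8x² + 40x − 47) ÷ lead(D) = 8x³ ÷ x³ = 8. Subtract (8)·D = 8x³ + 8x² + 40x − 56. Remainder: 9.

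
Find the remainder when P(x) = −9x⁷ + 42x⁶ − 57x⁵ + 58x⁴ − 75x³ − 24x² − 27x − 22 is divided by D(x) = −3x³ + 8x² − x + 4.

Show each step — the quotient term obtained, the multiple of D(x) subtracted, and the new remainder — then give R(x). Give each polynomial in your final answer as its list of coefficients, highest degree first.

R = [-2]

Step 1: lead(−9x⁷ + 42x⁶ − 57x⁵ + 58x⁴ − 75x³ − 24x² − 27x − 22) ÷ lead(D) = −9x⁷ ÷ −3x³ = 3x⁴. Subtract (3x⁴)·D = −9x⁷ + 24x⁶ − 3x⁵ + 12x⁴. Remainder: 18x⁶ − 54x⁵ + 46x⁴ − 75x³ − 24x² − 27x − 22.
Step 2: lead(18x⁶ − 54x⁵ + 46x⁴ − 75x³ − 24x² − 27x − 22) ÷ lead(D) = 18x⁶ ÷ −3x³ = −6x³. Subtract (−6x³)·D = 18x⁶ − 48x⁵ + 6x⁴ − 24x³. Remainder: −6x⁵ + 40x⁴ − 51x³ − 24x² − 27x − 22.
Step 3: lead(−6x⁵ + 40x⁴ − 51x³ − 24x² − 27x − 22) ÷ lead(D) = −6x⁵ ÷ −3x³ = 2x². Subtract (2x²)·D = −6x⁵ + 16x⁴ − 2x³ + 8x². Remainder: 24x⁴ − 49x³ − 32x² − 27x − 22.
Step 4: lead(24x⁴ − 49x³ − 32x² − 27x − 22) ÷ lead(D) = 24x⁴ ÷ −3x³ = −8x. Subtract (−8x)·D = 24x⁴ − 64x³ + 8x² − 32x. Remainder: 15x³ − 40x² + 5x − 22.
Step 5: lead(15x³ − 40x² + 5x − 22) ÷ lead(D) = 15x³ ÷ −3x³ = −5. Subtract (−5)·D = 15x³ − 40x² + 5x − 20. Remainder: −2.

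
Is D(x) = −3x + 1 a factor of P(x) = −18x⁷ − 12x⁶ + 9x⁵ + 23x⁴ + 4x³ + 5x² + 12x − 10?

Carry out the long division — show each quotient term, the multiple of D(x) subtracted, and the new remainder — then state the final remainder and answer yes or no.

Step 1: lead(−18x⁷ − 12x⁶ + 9x⁵ + 23x⁴ + 4x³ + 5x² + 12x − 10) ÷ lead(D) = −18x⁷ ÷ −3x = 6x⁶. Subtract (6x⁶)·D = −18x⁷ + 6x⁶. Remainder: −18x⁶ + 9x⁵ + 23x⁴ + 4x³ + 5x² + 12x − 10.
Step 2: lead(−18x⁶ + 9x⁵ + 23x⁴ + 4x³ + 5x² + 12x − 10) ÷ lead(D) = −18x⁶ ÷ −3x = 6x⁵. Subtract (6x⁵)·D = −18x⁶ + 6x⁵. Remainder: 3x⁵ + 23x⁴ + 4x³ + 5x² + 12x − 10.
Step 3: lead(3x⁵ + 23x⁴ + 4x³ + 5x² + 12x − 10) ÷ lead(D) = 3x⁵ ÷ −3x = −x⁴. Subtract (−x⁴)·D = 3x⁵ − x⁴. Remainder: 24x⁴ + 4x³ + 5x² + 12x − 10.
Step 4: lead(24x⁴ + 4x³ + 5x² + 12x − 10) ÷ lead(D) = 24x⁴ ÷ −3x = −8x³. Subtract (−8x³)·D = 24x⁴ − 8x³. Remainder: 12x³ + 5x² + 12x − 10.
Step 5: lead(12x³ + 5x² + 12x − 10) ÷ lead(D) = 12x³ ÷ −3x = −4x². Subtract (−4x²)·D = 12x³ − 4x². Remainder: 9x² + 12x − 10.
Step 6: lead(9x² + 12x − 10) ÷ lead(D) = 9x² ÷ −3x = −3x. Subtract (−3x)·D = 9x² − 3x. Remainder: 15x − 10.
Step 7: lead(15x − 10) ÷ lead(D) = 15x ÷ −3x = −5. Subtract (−5)·D = 15x − 5. Remainder: −5.

R(x) = −5, so D(x) is not a factor of P(x). no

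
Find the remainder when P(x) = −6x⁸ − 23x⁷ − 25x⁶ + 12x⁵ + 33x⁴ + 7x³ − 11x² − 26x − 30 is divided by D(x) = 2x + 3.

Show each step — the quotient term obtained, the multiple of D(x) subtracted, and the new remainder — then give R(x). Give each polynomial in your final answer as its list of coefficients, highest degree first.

Step 1: lead(−6x⁸ − 23x⁷ − 25x⁶ + 12x⁵ + 33x⁴ + 7x³ − 11x² − 26x − 30) ÷ lead(D) = −6x⁸ ÷ 2x = −3x⁷. Subtract (−3x⁷)·D = −6x⁸ − 9x⁷. Remainder: −14x⁷ − 25x⁶ + 12x⁵ + 33x⁴ + 7x³ − 11x² − 26x − 30.
Step 2: lead(−14x⁷ − 25x⁶ + 12x⁵ + 33x⁴ + 7x³ − 11x² − 26x − 30) ÷ lead(D) = −14x⁷ ÷ 2x = −7x⁶. Subtract (−7x⁶)·D = −14x⁷ − 21x⁶. Remainder: −4x⁶ + 12x⁵ + 33x⁴ + 7x³ − 11x² − 26x − 30.
Step 3: lead(−4x⁶ + 12x⁵ + 33x⁴ + 7x³ − 11x² − 26x − 30) ÷ lead(D) = −4x⁶ ÷ 2x = −2x⁵. Subtract (−2x⁵)·D = −4x⁶ − 6x⁵. Remainder: 18x⁵ + 33x⁴ + 7x³ − 11x² − 26x − 30.
Step 4: lead(18x⁵ + 33x⁴ + 7x³ − 11x² − 26x − 30) ÷ lead(D) = 18x⁵ ÷ 2x = 9x⁴. Subtract (9x⁴)·D = 18x⁵ + 27x⁴. Remainder: 6x⁴ + 7x³ − 11x² − 26x − 30.
Step 5: lead(6x⁴ + 7x³ − 11x² − 26x − 30) ÷ lead(D) = 6x⁴ ÷ 2x = 3x³. Subtract (3x³)·D = 6x⁴ + 9x³. Remainder: −2x³ − 11x² − 26x − 30.
Step 6: lead(−2x³ − 11x² − 26x − 30) ÷ lead(D) = −2x³ ÷ 2x = −x². Subtract (−x²)·D = −2x³ − 3x². Remainder: −8x² − 26x − 30.
Step 7: lead(−8x² − 26x − 30) ÷ lead(D) = −8x² ÷ 2x = −4x. Subtract (−4x)·D = −8x² − 12x. Remainder: −14x − 30.
Step 8: lead(−14x − 30) ÷ lead(D) = −14x ÷ 2x = −7. Subtract (−7)·D = −14x − 21. Remainder: −9.

R = [-9]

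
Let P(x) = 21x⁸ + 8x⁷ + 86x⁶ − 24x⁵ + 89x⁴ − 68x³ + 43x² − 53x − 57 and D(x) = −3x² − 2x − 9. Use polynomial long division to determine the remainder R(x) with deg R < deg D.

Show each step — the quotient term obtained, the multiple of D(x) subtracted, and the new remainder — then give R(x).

Step 1: lead(21x⁸ + 8x⁷ + 86x⁶ − 24x⁵ + 89x⁴ − 68x³ + 43x² − 53x − 57) ÷ lead(D) = 21x⁸ ÷ −3x² = −7x⁶. Subtract (−7x⁶)·D = 21x⁸ + 14x⁷ + 63x⁶. Remainder: −6x⁷ + 23x⁶ − 24x⁵ + 89x⁴ − 68x³ + 43x² − 53x − 57.
Step 2: lead(−6x⁷ + 23x⁶ − 24x⁵ + 89x⁴ − 68x³ + 43x² − 53x − 57) ÷ lead(D) = −6x⁷ ÷ −3x² = 2x⁵. Subtract (2x⁵)·D = −6x⁷ − 4x⁶ − 18x⁵. Remainder: 27x⁶ − 6x⁵ + 89x⁴ − 68x³ + 43x² − 53x − 57.
Step 3: lead(27x⁶ − 6x⁵ + 89x⁴ − 68x³ + 43x² − 53x − 57) ÷ lead(D) = 27x⁶ ÷ −3x² = −9x⁴. Subtract (−9x⁴)·D = 27x⁶ + 18x⁵ + 81x⁴. Remainder: −24x⁵ + 8x⁴ − 68x³ + 43x² − 53x − 57.
Step 4: lead(−24x⁵ + 8x⁴ − 68x³ + 43x² − 53x − 57) ÷ lead(D) = −24x⁵ ÷ −3x² = 8x³. Subtract (8x³)·D = −24x⁵ − 16x⁴ − 72x³. Remainder: 24x⁴ + 4x³ + 43x² − 53x − 57.
Step 5: lead(24x⁴ + 4x³ + 43x² − 53x − 57) ÷ lead(D) = 24x⁴ ÷ −3x² = −8x². Subtract (−8x²)·D = 24x⁴ + 16x³ + 72x². Remainder: −12x³ − 29x² − 53x − 57.
Step 6: lead(−12x³ − 29x² − 53x − 57) ÷ lead(D) = −12x³ ÷ −3x² = 4x. Subtract (4x)·D = −12x³ − 8x² − 36x. Remainder: −21x² − 17x − 57.
Step 7: lead(−21x² − 17x − 57) ÷ lead(D) = −21x² ÷ −3x² = 7. Subtract (7)·D = −21x² − 14x − 63. Remainder: −3x + 6.

R(x) = −3x + 6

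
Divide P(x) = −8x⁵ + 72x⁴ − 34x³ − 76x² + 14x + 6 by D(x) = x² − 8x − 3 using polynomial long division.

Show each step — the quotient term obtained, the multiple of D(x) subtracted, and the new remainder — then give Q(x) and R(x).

Q(x) = −8x³ + 8x² + 6x − 4; R(x) = −6

Step 1: lead(−8x⁵ + 72x⁴ − 34x³ − 76x² + 14x + 6) ÷ lead(D) = −8x⁵ ÷ x² = −8x³. Subtract (−8x³)·D = −8x⁵ + 64x⁴ + 24x³. Remainder: 8x⁴ − 58x³ − 76x² + 14x + 6.
Step 2: lead(8x⁴ − 58x³ − 76x² + 14x + 6) ÷ lead(D) = 8x⁴ ÷ x² = 8x². Subtract (8x²)·D = 8x⁴ − 64x³ − 24x². Remainder: 6x³ − 52x² + 14x + 6.
Step 3: lead(6x³ − 52x² + 14x + 6) ÷ lead(D) = 6x³ ÷ x² = 6x. Subtract (6x)·D = 6x³ − 48x² − 18x. Remainder: −4x² + 32x + 6.
Step 4: lead(−4x² + 32x + 6) ÷ lead(D) = −4x² ÷ x² = −4. Subtract (−4)·D = −4x² + 32x + 12. Remainder: −6.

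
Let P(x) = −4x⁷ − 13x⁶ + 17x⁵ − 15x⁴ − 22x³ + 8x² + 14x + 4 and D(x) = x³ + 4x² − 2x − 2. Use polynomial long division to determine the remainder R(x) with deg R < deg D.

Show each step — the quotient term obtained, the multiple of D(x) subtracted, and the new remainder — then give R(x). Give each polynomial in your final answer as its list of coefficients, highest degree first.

Step 1: lead(−4x⁷ − 13x⁶ + 17x⁵ − 15x⁴ − 22x³ + 8x² + 14x + 4) ÷ lead(D) = −4x⁷ ÷ x³ = −4x⁴. Subtract (−4x⁴)·D = −4x⁷ − 16x⁶ + 8x⁵ + 8x⁴. Remainder: 3x⁶ + 9x⁵ − 23x⁴ − 22x³ + 8x² + 14x + 4.
Step 2: lead(3x⁶ + 9x⁵ − 23x⁴ − 22x³ + 8x² + 14x + 4) ÷ lead(D) = 3x⁶ ÷ x³ = 3x³. Subtract (3x³)·D = 3x⁶ + 12x⁵ − 6x⁴ − 6x³. Remainder: −3x⁵ − 17x⁴ − 16x³ + 8x² + 14x + 4.
Step 3: lead(−3x⁵ − 17x⁴ − 16x³ + 8x² + 14x + 4) ÷ lead(D) = −3x⁵ ÷ x³ = −3x². Subtract (−3x²)·D = −3x⁵ − 12x⁴ + 6x³ + 6x². Remainder: −5x⁴ − 22x³ + 2x² + 14x + 4.
Step 4: lead(−5x⁴ − 22x³ + 2x² + 14x + 4) ÷ lead(D) = −5x⁴ ÷ x³ = −5x. Subtract (−5x)·D = −5x⁴ − 20x³ + 10x² + 10x. Remainder: −2x³ − 8x² + 4x + 4.
Step 5: lead(−2x³ − 8x² + 4x + 4) ÷ lead(D) = −2x³ ÷ x³ = −2. Subtract (−2)·D = −2x³ − 8x² + 4x + 4. Remainder: 0.

R = [0]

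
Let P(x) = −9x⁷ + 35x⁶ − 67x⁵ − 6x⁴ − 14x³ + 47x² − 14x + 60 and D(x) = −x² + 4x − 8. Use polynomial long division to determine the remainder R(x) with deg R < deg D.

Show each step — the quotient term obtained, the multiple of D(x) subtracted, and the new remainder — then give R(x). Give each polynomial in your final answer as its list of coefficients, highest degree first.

R = [-2, 4]

Step 1: lead(−9x⁷ + 35x⁶ − 67x⁵ − 6x⁴ − 14x³ + 47x² − 14x + 60) ÷ lead(D) = −9x⁷ ÷ −x² = 9x⁵. Subtract (9x⁵)·D = −9x⁷ + 36x⁶ − 72x⁵. Remainder: −x⁶ + 5x⁵ − 6x⁴ − 14x³ + 47x² − 14x + 60.
Step 2: lead(−x⁶ + 5x⁵ − 6x⁴ − 14x³ + 47x² − 14x + 60) ÷ lead(D) = −x⁶ ÷ −x² = x⁴. Subtract (x⁴)·D = −x⁶ + 4x⁵ − 8x⁴. Remainder: x⁵ + 2x⁴ − 14x³ + 47x² − 14x + 60.
Step 3: lead(x⁵ + 2x⁴ − 14x³ + 47x² − 14x + 60) ÷ lead(D) = x⁵ ÷ −x² = −x³. Subtract (−x³)·D = x⁵ − 4x⁴ + 8x³. Remainder: 6x⁴ − 22x³ + 47x² − 14x + 60.
Step 4: lead(6x⁴ − 22x³ + 47x² − 14x + 60) ÷ lead(D) = 6x⁴ ÷ −x² = −6x². Subtract (−6x²)·D = 6x⁴ − 24x³ + 48x². Remainder: 2x³ − x² − 14x + 60.
Step 5: lead(2x³ − x² − 14x + 60) ÷ lead(D) = 2x³ ÷ −x² = −2x. Subtract (−2x)·D = 2x³ − 8x² + 16x. Remainder: 7x² − 30x + 60.
Step 6: lead(7x² − 30x + 60) ÷ lead(D) = 7x² ÷ −x² = −7. Subtract (−7)·D = 7x² − 28x + 56. Remainder: −2x + 4.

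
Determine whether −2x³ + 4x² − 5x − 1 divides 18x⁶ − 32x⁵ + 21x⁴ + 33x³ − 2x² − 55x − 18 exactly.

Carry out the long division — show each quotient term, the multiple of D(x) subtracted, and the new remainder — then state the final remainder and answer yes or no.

Step 1: lead(18x⁶ − 32x⁵ + 21x⁴ + 33x³ − 2x² − 55x − 18) ÷ lead(D) = 18x⁶ ÷ −2x³ = −9x³. Subtract (−9x³)·D = 18x⁶ − 36x⁵ + 45x⁴ + 9x³. Remainder: 4x⁵ − 24x⁴ + 24x³ − 2x² − 55x − 18.
Step 2: lead(4x⁵ − 24x⁴ + 24x³ − 2x² − 55x − 18) ÷ lead(D) = 4x⁵ ÷ −2x³ = −2x². Subtract (−2x²)·D = 4x⁵ − 8x⁴ + 10x³ + 2x². Remainder: −16x⁴ + 14x³ − 4x² − 55x − 18.
Step 3: lead(−16x⁴ + 14x³ − 4x² − 55x − 18) ÷ lead(D) = −16x⁴ ÷ −2x³ = 8x. Subtract (8x)·D = −16x⁴ + 32x³ − 40x² − 8x. Remainder: −18x³ + 36x² − 47x − 18.
Step 4: lead(−18x³ + 36x² − 47x − 18) ÷ lead(D) = −18x³ ÷ −2x³ = 9. Subtract (9)·D = −18x³ + 36x² − 45x − 9. Remainder: −2x − 9.

R(x) = −2x − 9, so D(x) is not a factor of P(x). no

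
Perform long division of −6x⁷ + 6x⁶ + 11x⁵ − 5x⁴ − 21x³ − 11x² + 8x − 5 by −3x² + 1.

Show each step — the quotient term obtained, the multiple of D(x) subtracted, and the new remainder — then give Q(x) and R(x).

Q(x) = 2x⁵ − 2x⁴ − 3x³ + x² + 6x + 4; R(x) = 2x − 9

Step 1: lead(−6x⁷ + 6x⁶ + 11x⁵ − 5x⁴ − 21x³ − 11x² + 8x − 5) ÷ lead(D) = −6x⁷ ÷ −3x² = 2x⁵. Subtract (2x⁵)·D = −6x⁷ + 2x⁵. Remainder: 6x⁶ + 9x⁵ − 5x⁴ − 21x³ − 11x² + 8x − 5.
Step 2: lead(6x⁶ + 9x⁵ − 5x⁴ − 21x³ − 11x² + 8x − 5) ÷ lead(D) = 6x⁶ ÷ −3x² = −2x⁴. Subtract (−2x⁴)·D = 6x⁶ − 2x⁴. Remainder: 9x⁵ − 3x⁴ − 21x³ − 11x² + 8x − 5.
Step 3: lead(9x⁵ − 3x⁴ − 21x³ − 11x² + 8x − 5) ÷ lead(D) = 9x⁵ ÷ −3x² = −3x³. Subtract (−3x³)·D = 9x⁵ − 3x³. Remainder: −3x⁴ − 18x³ − 11x² + 8x − 5.
Step 4: lead(−3x⁴ − 18x³ − 11x² + 8x − 5) ÷ lead(D) = −3x⁴ ÷ −3x² = x². Subtract (x²)·D = −3x⁴ + x². Remainder: −18x³ − 12x² + 8x − 5.
Step 5: lead(−18x³ − 12x² + 8x − 5) ÷ lead(D) = −18x³ ÷ −3x² = 6x. Subtract (6x)·D = −18x³ + 6x. Remainder: −12x² + 2x − 5.
Step 6: lead(−12x² + 2x − 5) ÷ lead(D) = −12x² ÷ −3x² = 4. Subtract (4)·D = −12x² + 4. Remainder: 2x − 9.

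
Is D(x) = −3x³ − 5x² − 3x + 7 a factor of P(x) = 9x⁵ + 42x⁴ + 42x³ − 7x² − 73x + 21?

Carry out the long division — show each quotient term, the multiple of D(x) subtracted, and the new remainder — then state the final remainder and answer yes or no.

Step 1: lead(9x⁵ + 42x⁴ + 42x³ − 7x² − 73x + 21) ÷ lead(D) = 9x⁵ ÷ −3x³ = −3x². Subtract (−3x²)·D = 9x⁵ + 15x⁴ + 9x³ − 21x². Remainder: 27x⁴ + 33x³ + 14x² − 73x + 21.
Step 2: lead(27x⁴ + 33x³ + 14x² − 73x + 21) ÷ lead(D) = 27x⁴ ÷ −3x³ = −9x. Subtract (−9x)·D = 27x⁴ + 45x³ + 27x² − 63x. Remainder: −12x³ − 13x² − 10x + 21.
Step 3: lead(−12x³ − 13x² − 10x + 21) ÷ lead(D) = −12x³ ÷ −3x³ = 4. Subtract (4)·D = −12x³ − 20x² − 12x + 28. Remainder: 7x² + 2x − 7.

R(x) = 7x² + 2x − 7, so D(x) is not a factor of P(x). no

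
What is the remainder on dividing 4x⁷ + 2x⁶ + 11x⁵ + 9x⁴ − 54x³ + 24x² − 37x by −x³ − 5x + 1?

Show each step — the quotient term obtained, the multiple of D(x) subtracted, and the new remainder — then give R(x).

Step 1: lead(4x⁷ + 2x⁶ + 11x⁵ + 9x⁴ − 54x³ + 24x² − 37x) ÷ lead(D) = 4x⁷ ÷ −x³ = −4x⁴. Subtract (−4x⁴)·D = 4x⁷ + 20x⁵ − 4x⁴. Remainder: 2x⁶ − 9x⁵ + 13x⁴ − 54x³ + 24x² − 37x.
Step 2: lead(2x⁶ − 9x⁵ + 13x⁴ − 54x³ + 24x² − 37x) ÷ lead(D) = 2x⁶ ÷ −x³ = −2x³. Subtract (−2x³)·D = 2x⁶ + 10x⁴ − 2x³. Remainder: −9x⁵ + 3x⁴ − 52x³ + 24x² − 37x.
Step 3: lead(−9x⁵ + 3x⁴ − 52x³ + 24x² − 37x) ÷ lead(D) = −9x⁵ ÷ −x³ = 9x². Subtract (9x²)·D = −9x⁵ − 45x³ + 9x². Remainder: 3x⁴ − 7x³ + 15x² − 37x.
Step 4: lead(3x⁴ − 7x³ + 15x² − 37x) ÷ lead(D) = 3x⁴ ÷ −x³ = −3x. Subtract (−3x)·D = 3x⁴ + 15x² − 3x. Remainder: −7x³ − 34x.
Step 5: lead(−7x³ − 34x) ÷ lead(D) = −7x³ ÷ −x³ = 7. Subtract (7)·D = −7x³ − 35x + 7. Remainder: x − 7.

R(x) = x − 7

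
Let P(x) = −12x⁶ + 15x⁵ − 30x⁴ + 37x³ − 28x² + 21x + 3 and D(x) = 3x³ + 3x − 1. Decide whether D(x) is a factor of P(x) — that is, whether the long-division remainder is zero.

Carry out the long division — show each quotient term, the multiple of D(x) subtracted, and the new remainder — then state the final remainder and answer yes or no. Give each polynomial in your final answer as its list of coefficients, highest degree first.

R = [-5, -3, 9], so D(x) is not a factor of P(x). no

Step 1: lead(−12x⁶ + 15x⁵ − 30x⁴ + 37x³ − 28x² + 21x + 3) ÷ lead(D) = −12x⁶ ÷ 3x³ = −4x³. Subtract (−4x³)·D = −12x⁶ − 12x⁴ + 4x³. Remainder: 15x⁵ − 18x⁴ + 33x³ − 28x² + 21x + 3.
Step 2: lead(15x⁵ − 18x⁴ + 33x³ − 28x² + 21x + 3) ÷ lead(D) = 15x⁵ ÷ 3x³ = 5x². Subtract (5x²)·D = 15x⁵ + 15x³ − 5x². Remainder: −18x⁴ + 18x³ − 23x² + 21x + 3.
Step 3: lead(−18x⁴ + 18x³ − 23x² + 21x + 3) ÷ lead(D) = −18x⁴ ÷ 3x³ = −6x. Subtract (−6x)·D = −18x⁴ − 18x² + 6x. Remainder: 18x³ − 5x² + 15x + 3.
Step 4: lead(18x³ − 5x² + 15x + 3) ÷ lead(D) = 18x³ ÷ 3x³ = 6. Subtract (6)·D = 18x³ + 18x − 6. Remainder: −5x² − 3x + 9.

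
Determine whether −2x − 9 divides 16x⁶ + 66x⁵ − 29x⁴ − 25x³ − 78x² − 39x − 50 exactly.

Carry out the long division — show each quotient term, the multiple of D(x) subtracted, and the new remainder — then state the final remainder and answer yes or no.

R(x) = 4, so D(x) is not a factor of P(x). no

Step 1: lead(16x⁶ + 66x⁵ − 29x⁴ − 25x³ − 78x² − 39x − 50) ÷ lead(D) = 16x⁶ ÷ −2x = −8x⁵. Subtract (−8x⁵)·D = 16x⁶ + 72x⁵. Remainder: −6x⁵ − 29x⁴ − 25x³ − 78x² − 39x − 50.
Step 2: lead(−6x⁵ − 29x⁴ − 25x³ − 78x² − 39x − 50) ÷ lead(D) = −6x⁵ ÷ −2x = 3x⁴. Subtract (3x⁴)·D = −6x⁵ − 27x⁴. Remainder: −2x⁴ − 25x³ − 78x² − 39x − 50.
Step 3: lead(−2x⁴ − 25x³ − 78x² − 39x − 50) ÷ lead(D) = −2x⁴ ÷ −2x = x³. Subtract (x³)·D = −2x⁴ − 9x³. Remainder: −16x³ − 78x² − 39x − 50.
Step 4: lead(−16x³ − 78x² − 39x − 50) ÷ lead(D) = −16x³ ÷ −2x = 8x². Subtract (8x²)·D = −16x³ − 72x². Remainder: −6x² − 39x − 50.
Step 5: lead(−6x² − 39x − 50) ÷ lead(D) = −6x² ÷ −2x = 3x. Subtract (3x)·D = −6x² − 27x. Remainder: −12x − 50.
Step 6: lead(−12x − 50) ÷ lead(D) = −12x ÷ −2x = 6. Subtract (6)·D = −12x − 54. Remainder: 4.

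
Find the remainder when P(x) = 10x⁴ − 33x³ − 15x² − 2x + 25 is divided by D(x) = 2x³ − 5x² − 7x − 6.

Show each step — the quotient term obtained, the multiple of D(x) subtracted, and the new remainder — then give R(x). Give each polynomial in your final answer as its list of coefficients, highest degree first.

R = [1]

Step 1: lead(10x⁴ − 33x³ − 15x² − 2x + 25) ÷ lead(D) = 10x⁴ ÷ 2x³ = 5x. Subtract (5x)·D = 10x⁴ − 25x³ − 35x² − 30x. Remainder: −8x³ + 20x² + 28x + 25.
Step 2: lead(−8x³ + 20x² + 28x + 25) ÷ lead(D) = −8x³ ÷ 2x³ = −4. Subtract (−4)·D = −8x³ + 20x² + 28x + 24. Remainder: 1.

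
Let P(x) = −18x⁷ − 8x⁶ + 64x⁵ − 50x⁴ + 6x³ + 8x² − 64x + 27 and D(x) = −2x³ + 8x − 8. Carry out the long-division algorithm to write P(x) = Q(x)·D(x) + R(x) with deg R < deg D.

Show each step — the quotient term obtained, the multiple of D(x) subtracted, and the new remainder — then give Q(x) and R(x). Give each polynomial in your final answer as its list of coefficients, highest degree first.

Q = [9, 4, 4, 5, -3]; R = [3]

Step 1: lead(−18x⁷ − 8x⁶ + 64x⁵ − 50x⁴ + 6x³ + 8x² − 64x + 27) ÷ lead(D) = −18x⁷ ÷ −2x³ = 9x⁴. Subtract (9x⁴)·D = −18x⁷ + 72x⁵ − 72x⁴. Remainder: −8x⁶ − 8x⁵ + 22x⁴ + 6x³ + 8x² − 64x + 27.
Step 2: lead(−8x⁶ − 8x⁵ + 22x⁴ + 6x³ + 8x² − 64x + 27) ÷ lead(D) = −8x⁶ ÷ −2x³ = 4x³. Subtract (4x³)·D = −8x⁶ + 32x⁴ − 32x³. Remainder: −8x⁵ − 10x⁴ + 38x³ + 8x² − 64x + 27.
Step 3: lead(−8x⁵ − 10x⁴ + 38x³ + 8x² − 64x + 27) ÷ lead(D) = −8x⁵ ÷ −2x³ = 4x². Subtract (4x²)·D = −8x⁵ + 32x³ − 32x². Remainder: −10x⁴ + 6x³ + 40x² − 64x + 27.
Step 4: lead(−10x⁴ + 6x³ + 40x² − 64x + 27) ÷ lead(D) = −10x⁴ ÷ −2x³ = 5x. Subtract (5x)·D = −10x⁴ + 40x² − 40x. Remainder: 6x³ − 24x + 27.
Step 5: lead(6x³ − 24x + 27) ÷ lead(D) = 6x³ ÷ −2x³ = −3. Subtract (−3)·D = 6x³ − 24x + 24. Remainder: 3.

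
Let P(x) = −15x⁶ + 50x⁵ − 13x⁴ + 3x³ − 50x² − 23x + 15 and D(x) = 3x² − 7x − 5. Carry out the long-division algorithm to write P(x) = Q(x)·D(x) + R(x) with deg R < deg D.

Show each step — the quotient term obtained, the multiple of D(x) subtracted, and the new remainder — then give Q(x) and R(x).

Q(x) = −5x⁴ + 5x³ − x² + 7x − 2; R(x) = −2x + 5

Step 1: lead(−15x⁶ + 50x⁵ − 13x⁴ + 3x³ − 50x² − 23x + 15) ÷ lead(D) = −15x⁶ ÷ 3x² = −5x⁴. Subtract (−5x⁴)·D = −15x⁶ + 35x⁵ + 25x⁴. Remainder: 15x⁵ − 38x⁴ + 3x³ − 50x² − 23x + 15.
Step 2: lead(15x⁵ − 38x⁴ + 3x³ − 50x² − 23x + 15) ÷ lead(D) = 15x⁵ ÷ 3x² = 5x³. Subtract (5x³)·D = 15x⁵ − 35x⁴ − 25x³. Remainder: −3x⁴ + 28x³ − 50x² − 23x + 15.
Step 3: lead(−3x⁴ + 28x³ − 50x² − 23x + 15) ÷ lead(D) = −3x⁴ ÷ 3x² = −x². Subtract (−x²)·D = −3x⁴ + 7x³ + 5x². Remainder: 21x³ − 55x² − 23x + 15.
Step 4: lead(21x³ − 55x² − 23x + 15) ÷ lead(D) = 21x³ ÷ 3x² = 7x. Subtract (7x)·D = 21x³ − 49x² − 35x. Remainder: −6x² + 12x + 15.
Step 5: lead(−6x² + 12x + 15) ÷ lead(D) = −6x² ÷ 3x² = −2. Subtract (−2)·D = −6x² + 14x + 10. Remainder: −2x + 5.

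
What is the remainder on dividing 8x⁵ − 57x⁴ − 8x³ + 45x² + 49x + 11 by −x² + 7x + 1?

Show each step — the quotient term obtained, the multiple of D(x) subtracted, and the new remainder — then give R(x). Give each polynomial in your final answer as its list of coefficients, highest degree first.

R = [7, 6]

Step 1: lead(8x⁵ − 57x⁴ − 8x³ + 45x² + 49x + 11) ÷ lead(D) = 8x⁵ ÷ −x² = −8x³. Subtract (−8x³)·D = 8x⁵ − 56x⁴ − 8x³. Remainder: −x⁴ + 45x² + 49x + 11.
Step 2: lead(−x⁴ + 45x² + 49x + 11) ÷ lead(D) = −x⁴ ÷ −x² = x². Subtract (x²)·D = −x⁴ + 7x³ + x². Remainder: −7x³ + 44x² + 49x + 11.
Step 3: lead(−7x³ + 44x² + 49x + 11) ÷ lead(D) = −7x³ ÷ −x² = 7x. Subtract (7x)·D = −7x³ + 49x² + 7x. Remainder: −5x² + 42x + 11.
Step 4: lead(−5x² + 42x + 11) ÷ lead(D) = −5x² ÷ −x² = 5. Subtract (5)·D = −5x² + 35x + 5. Remainder: 7x + 6.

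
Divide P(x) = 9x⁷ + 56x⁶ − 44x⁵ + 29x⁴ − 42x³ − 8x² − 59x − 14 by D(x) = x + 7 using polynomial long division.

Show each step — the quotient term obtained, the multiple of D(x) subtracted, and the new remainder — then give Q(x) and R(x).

Q(x) = 9x⁶ − 7x⁵ + 5x⁴ − 6x³ − 8x − 3; R(x) = 7

Step 1: lead(9x⁷ + 56x⁶ − 44x⁵ + 29x⁴ − 42x³ − 8x² − 59x − 14) ÷ lead(D) = 9x⁷ ÷ x = 9x⁶. Subtract (9x⁶)·D = 9x⁷ + 63x⁶. Remainder: −7x⁶ − 44x⁵ + 29x⁴ − 42x³ − 8x² − 59x − 14.
Step 2: lead(−7x⁶ − 44x⁵ + 29x⁴ − 42x³ − 8x² − 59x − 14) ÷ lead(D) = −7x⁶ ÷ x = −7x⁵. Subtract (−7x⁵)·D = −7x⁶ − 49x⁵. Remainder: 5x⁵ + 29x⁴ − 42x³ − 8x² − 59x − 14.
Step 3: lead(5x⁵ + 29x⁴ − 42x³ − 8x² − 59x − 14) ÷ lead(D) = 5x⁵ ÷ x = 5x⁴. Subtract (5x⁴)·D = 5x⁵ + 35x⁴. Remainder: −6x⁴ − 42x³ − 8x² − 59x − 14.
Step 4: lead(−6x⁴ − 42x³ − 8x² − 59x − 14) ÷ lead(D) = −6x⁴ ÷ x = −6x³. Subtract (−6x³)·D = −6x⁴ − 42x³. Remainder: −8x² − 59x − 14.
Step 5: lead(−8x² − 59x − 14) ÷ lead(D) = −8x² ÷ x = −8x. Subtract (−8x)·D = −8x² − 56x. Remainder: −3x − 14.
Step 6: lead(−3x − 14) ÷ lead(D) = −3x ÷ x = −3. Subtract (−3)·D = −3x − 21. Remainder: 7.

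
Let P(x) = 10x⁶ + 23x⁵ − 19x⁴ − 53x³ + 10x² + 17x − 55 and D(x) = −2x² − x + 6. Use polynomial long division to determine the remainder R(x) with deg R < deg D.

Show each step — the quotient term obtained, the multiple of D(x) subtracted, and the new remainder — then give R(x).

Step 1: lead(10x⁶ + 23x⁵ − 19x⁴ − 53x³ + 10x² + 17x − 55) ÷ lead(D) = 10x⁶ ÷ −2x² = −5x⁴. Subtract (−5x⁴)·D = 10x⁶ + 5x⁵ − 30x⁴. Remainder: 18x⁵ + 11x⁴ − 53x³ + 10x² + 17x − 55.
Step 2: lead(18x⁵ + 11x⁴ − 53x³ + 10x² + 17x − 55) ÷ lead(D) = 18x⁵ ÷ −2x² = −9x³. Subtract (−9x³)·D = 18x⁵ + 9x⁴ − 54x³. Remainder: 2x⁴ + x³ + 10x² + 17x − 55.
Step 3: lead(2x⁴ + x³ + 10x² + 17x − 55) ÷ lead(D) = 2x⁴ ÷ −2x² = −x². Subtract (−x²)·D = 2x⁴ + x³ − 6x². Remainder: 16x² + 17x − 55.
Step 4: lead(16x² + 17x − 55) ÷ lead(D) = 16x² ÷ −2x² = −8. Subtract (−8)·D = 16x² + 8x − 48. Remainder: 9x − 7.

R(x) = 9x − 7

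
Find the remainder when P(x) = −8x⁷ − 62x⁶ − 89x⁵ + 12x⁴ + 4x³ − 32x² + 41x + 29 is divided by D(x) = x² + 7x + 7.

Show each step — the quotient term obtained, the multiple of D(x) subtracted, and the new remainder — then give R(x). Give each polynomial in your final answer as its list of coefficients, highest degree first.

R = [-8, 8]

Step 1: lead(−8x⁷ − 62x⁶ − 89x⁵ + 12x⁴ + 4x³ − 32x² + 41x + 29) ÷ lead(D) = −8x⁷ ÷ x² = −8x⁵. Subtract (−8x⁵)·D = −8x⁷ − 56x⁶ − 56x⁵. Remainder: −6x⁶ − 33x⁵ + 12x⁴ + 4x³ − 32x² + 41x + 29.
Step 2: lead(−6x⁶ − 33x⁵ + 12x⁴ + 4x³ − 32x² + 41x + 29) ÷ lead(D) = −6x⁶ ÷ x² = −6x⁴. Subtract (−6x⁴)·D = −6x⁶ − 42x⁵ − 42x⁴. Remainder: 9x⁵ + 54x⁴ + 4x³ − 32x² + 41x + 29.
Step 3: lead(9x⁵ + 54x⁴ + 4x³ − 32x² + 41x + 29) ÷ lead(D) = 9x⁵ ÷ x² = 9x³. Subtract (9x³)·D = 9x⁵ + 63x⁴ + 63x³. Remainder: −9x⁴ − 59x³ − 32x² + 41x + 29.
Step 4: lead(−9x⁴ − 59x³ − 32x² + 41x + 29) ÷ lead(D) = −9x⁴ ÷ x² = −9x². Subtract (−9x²)·D = −9x⁴ − 63x³ − 63x². Remainder: 4x³ + 31x² + 41x + 29.
Step 5: lead(4x³ + 31x² + 41x + 29) ÷ lead(D) = 4x³ ÷ x² = 4x. Subtract (4x)·D = 4x³ + 28x² + 28x. Remainder: 3x² + 13x + 29.
Step 6: lead(3x² + 13x + 29) ÷ lead(D) = 3x² ÷ x² = 3. Subtract (3)·D = 3x² + 21x + 21. Remainder: −8x + 8.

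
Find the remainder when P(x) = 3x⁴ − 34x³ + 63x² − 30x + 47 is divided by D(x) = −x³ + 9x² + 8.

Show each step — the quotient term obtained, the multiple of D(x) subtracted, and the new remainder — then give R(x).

Step 1: lead(3x⁴ − 34x³ + 63x² − 30x + 47) ÷ lead(D) = 3x⁴ ÷ −x³ = −3x. Subtract (−3x)·D = 3x⁴ − 27x³ − 24x. Remainder: −7x³ + 63x² − 6x + 47.
Step 2: lead(−7x³ + 63x² − 6x + 47) ÷ lead(D) = −7x³ ÷ −x³ = 7. Subtract (7)·D = −7x³ + 63x² + 56. Remainder: −6x − 9.

R(x) = −6x − 9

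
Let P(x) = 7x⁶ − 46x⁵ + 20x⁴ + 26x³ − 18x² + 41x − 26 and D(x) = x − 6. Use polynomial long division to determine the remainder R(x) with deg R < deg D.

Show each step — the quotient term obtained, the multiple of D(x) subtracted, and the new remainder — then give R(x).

R(x) = 4

Step 1: lead(7x⁶ − 46x⁵ + 20x⁴ + 26x³ − 18x² + 41x − 26) ÷ lead(D) = 7x⁶ ÷ x = 7x⁵. Subtract (7x⁵)·D = 7x⁶ − 42x⁵. Remainder: −4x⁵ + 20x⁴ + 26x³ − 18x² + 41x − 26.
Step 2: lead(−4x⁵ + 20x⁴ + 26x³ − 18x² + 41x − 26) ÷ lead(D) = −4x⁵ ÷ x = −4x⁴. Subtract (−4x⁴)·D = −4x⁵ + 24x⁴. Remainder: −4x⁴ + 26x³ − 18x² + 41x − 26.
Step 3: lead(−4x⁴ + 26x³ − 18x² + 41x − 26) ÷ lead(D) = −4x⁴ ÷ x = −4x³. Subtract (−4x³)·D = −4x⁴ + 24x³. Remainder: 2x³ − 18x² + 41x − 26.
Step 4: lead(2x³ − 18x² + 41x − 26) ÷ lead(D) = 2x³ ÷ x = 2x². Subtract (2x²)·D = 2x³ − 12x². Remainder: −6x² + 41x − 26.
Step 5: lead(−6x² + 41x − 26) ÷ lead(D) = −6x² ÷ x = −6x. Subtract (−6x)·D = −6x² + 36x. Remainder: 5x − 26.
Step 6: lead(5x − 26) ÷ lead(D) = 5x ÷ x = 5. Subtract (5)·D = 5x − 30. Remainder: 4.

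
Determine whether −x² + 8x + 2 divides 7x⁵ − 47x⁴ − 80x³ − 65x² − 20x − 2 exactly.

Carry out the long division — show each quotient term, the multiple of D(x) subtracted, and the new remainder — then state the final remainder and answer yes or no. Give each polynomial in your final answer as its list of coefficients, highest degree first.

R = [0], so D(x) is a factor of P(x). yes

Step 1: lead(7x⁵ − 47x⁴ − 80x³ − 65x² − 20x − 2) ÷ lead(D) = 7x⁵ ÷ −x² = −7x³. Subtract (−7x³)·D = 7x⁵ − 56x⁴ − 14x³. Remainder: 9x⁴ − 66x³ − 65x² − 20x − 2.
Step 2: lead(9x⁴ − 66x³ − 65x² − 20x − 2) ÷ lead(D) = 9x⁴ ÷ −x² = −9x². Subtract (−9x²)·D = 9x⁴ − 72x³ − 18x². Remainder: 6x³ − 47x² − 20x − 2.
Step 3: lead(6x³ − 47x² − 20x − 2) ÷ lead(D) = 6x³ ÷ −x² = −6x. Subtract (−6x)·D = 6x³ − 48x² − 12x. Remainder: x² − 8x − 2.
Step 4: lead(x² − 8x − 2) ÷ lead(D) = x² ÷ −x² = −1. Subtract (−1)·D = x² − 8x − 2. Remainder: 0.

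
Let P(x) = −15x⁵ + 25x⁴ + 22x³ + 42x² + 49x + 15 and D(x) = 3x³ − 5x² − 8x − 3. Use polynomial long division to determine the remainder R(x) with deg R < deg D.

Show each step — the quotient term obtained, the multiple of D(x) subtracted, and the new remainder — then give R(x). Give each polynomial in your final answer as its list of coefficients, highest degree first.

R = [-3, 1, -3]

Step 1: lead(−15x⁵ + 25x⁴ + 22x³ + 42x² + 49x + 15) ÷ lead(D) = −15x⁵ ÷ 3x³ = −5x². Subtract (−5x²)·D = −15x⁵ + 25x⁴ + 40x³ + 15x². Remainder: −18x³ + 27x² + 49x + 15.
Step 2: lead(−18x³ + 27x² + 49x + 15) ÷ lead(D) = −18x³ ÷ 3x³ = −6. Subtract (−6)·D = −18x³ + 30x² + 48x + 18. Remainder: −3x² + x − 3.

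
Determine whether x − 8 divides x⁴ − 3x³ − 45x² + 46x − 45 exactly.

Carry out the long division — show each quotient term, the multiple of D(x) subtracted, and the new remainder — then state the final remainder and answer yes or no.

R(x) = 3, so D(x) is not a factor of P(x). no

Step 1: lead(x⁴ − 3x³ − 45x² + 46x − 45) ÷ lead(D) = x⁴ ÷ x = x³. Subtract (x³)·D = x⁴ − 8x³. Remainder: 5x³ − 45x² + 46x − 45.
Step 2: lead(5x³ − 45x² + 46x − 45) ÷ lead(D) = 5x³ ÷ x = 5x². Subtract (5x²)·D = 5x³ − 40x². Remainder: −5x² + 46x − 45.
Step 3: lead(−5x² + 46x − 45) ÷ lead(D) = −5x² ÷ x = −5x. Subtract (−5x)·D = −5x² + 40x. Remainder: 6x − 45.
Step 4: lead(6x − 45) ÷ lead(D) = 6x ÷ x = 6. Subtract (6)·D = 6x − 48. Remainder: 3.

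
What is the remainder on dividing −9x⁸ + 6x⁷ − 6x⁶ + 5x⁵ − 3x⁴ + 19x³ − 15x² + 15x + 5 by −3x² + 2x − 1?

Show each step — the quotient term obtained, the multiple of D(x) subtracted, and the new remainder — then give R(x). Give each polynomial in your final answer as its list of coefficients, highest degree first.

Step 1: lead(−9x⁸ + 6x⁷ − 6x⁶ + 5x⁵ − 3x⁴ + 19x³ − 15x² + 15x + 5) ÷ lead(D) = −9x⁸ ÷ −3x² = 3x⁶. Subtract (3x⁶)·D = −9x⁸ + 6x⁷ − 3x⁶. Remainder: −3x⁶ + 5x⁵ − 3x⁴ + 19x³ − 15x² + 15x + 5.
Step 2: lead(−3x⁶ + 5x⁵ − 3x⁴ + 19x³ − 15x² + 15x + 5) ÷ lead(D) = −3x⁶ ÷ −3x² = x⁴. Subtract (x⁴)·D = −3x⁶ + 2x⁵ − x⁴. Remainder: 3x⁵ − 2x⁴ + 19x³ − 15x² + 15x + 5.
Step 3: lead(3x⁵ − 2x⁴ + 19x³ − 15x² + 15x + 5) ÷ lead(D) = 3x⁵ ÷ −3x² = −x³. Subtract (−x³)·D = 3x⁵ − 2x⁴ + x³. Remainder: 18x³ − 15x² + 15x + 5.
Step 4: lead(18x³ − 15x² + 15x + 5) ÷ lead(D) = 18x³ ÷ −3x² = −6x. Subtract (−6x)·D = 18x³ − 12x² + 6x. Remainder: −3x² + 9x + 5.
Step 5: lead(−3x² + 9x + 5) ÷ lead(D) = −3x² ÷ −3x² = 1. Subtract (1)·D = −3x² + 2x − 1. Remainder: 7x + 6.

R = [7, 6]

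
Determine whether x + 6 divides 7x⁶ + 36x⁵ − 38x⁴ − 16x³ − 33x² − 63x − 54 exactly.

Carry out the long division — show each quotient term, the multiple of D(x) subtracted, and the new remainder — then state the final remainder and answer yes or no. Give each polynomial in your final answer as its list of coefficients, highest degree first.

R = [0], so D(x) is a factor of P(x). yes

Step 1: lead(7x⁶ + 36x⁵ − 38x⁴ − 16x³ − 33x² − 63x − 54) ÷ lead(D) = 7x⁶ ÷ x = 7x⁵. Subtract (7x⁵)·D = 7x⁶ + 42x⁵. Remainder: −6x⁵ − 38x⁴ − 16x³ − 33x² − 63x − 54.
Step 2: lead(−6x⁵ − 38x⁴ − 16x³ − 33x² − 63x − 54) ÷ lead(D) = −6x⁵ ÷ x = −6x⁴. Subtract (−6x⁴)·D = −6x⁵ − 36x⁴. Remainder: −2x⁴ − 16x³ − 33x² − 63x − 54.
Step 3: lead(−2x⁴ − 16x³ − 33x² − 63x − 54) ÷ lead(D) = −2x⁴ ÷ x = −2x³. Subtract (−2x³)·D = −2x⁴ − 12x³. Remainder: −4x³ − 33x² − 63x − 54.
Step 4: lead(−4x³ − 33x² − 63x − 54) ÷ lead(D) = −4x³ ÷ x = −4x². Subtract (−4x²)·D = −4x³ − 24x². Remainder: −9x² − 63x − 54.
Step 5: lead(−9x² − 63x − 54) ÷ lead(D) = −9x² ÷ x = −9x. Subtract (−9x)·D = −9x² − 54x. Remainder: −9x − 54.
Step 6: lead(−9x − 54) ÷ lead(D) = −9x ÷ x = −9. Subtract (−9)·D = −9x − 54. Remainder: 0.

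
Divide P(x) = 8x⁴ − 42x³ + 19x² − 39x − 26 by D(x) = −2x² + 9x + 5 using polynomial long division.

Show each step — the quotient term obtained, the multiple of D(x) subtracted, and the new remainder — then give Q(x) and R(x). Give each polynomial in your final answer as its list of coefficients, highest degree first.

Q = [-4, 3, -6]; R = [4]

Step 1: lead(8x⁴ − 42x³ + 19x² − 39x − 26) ÷ lead(D) = 8x⁴ ÷ −2x² = −4x². Subtract (−4x²)·D = 8x⁴ − 36x³ − 20x². Remainder: −6x³ + 39x² − 39x − 26.
Step 2: lead(−6x³ + 39x² − 39x − 26) ÷ lead(D) = −6x³ ÷ −2x² = 3x. Subtract (3x)·D = −6x³ + 27x² + 15x. Remainder: 12x² − 54x − 26.
Step 3: lead(12x² − 54x − 26) ÷ lead(D) = 12x² ÷ −2x² = −6. Subtract (−6)·D = 12x² − 54x − 30. Remainder: 4.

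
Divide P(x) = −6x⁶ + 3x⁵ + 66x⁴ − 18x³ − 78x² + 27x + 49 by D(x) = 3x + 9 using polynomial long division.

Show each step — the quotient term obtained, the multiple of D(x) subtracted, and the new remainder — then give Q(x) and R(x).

Step 1: lead(−6x⁶ + 3x⁵ + 66x⁴ − 18x³ − 78x² + 27x + 49) ÷ lead(D) = −6x⁶ ÷ 3x = −2x⁵. Subtract (−2x⁵)·D = −6x⁶ − 18x⁵. Remainder: 21x⁵ + 66x⁴ − 18x³ − 78x² + 27x + 49.
Step 2: lead(21x⁵ + 66x⁴ − 18x³ − 78x² + 27x + 49) ÷ lead(D) = 21x⁵ ÷ 3x = 7x⁴. Subtract (7x⁴)·D = 21x⁵ + 63x⁴. Remainder: 3x⁴ − 18x³ − 78x² + 27x + 49.
Step 3: lead(3x⁴ − 18x³ − 78x² + 27x + 49) ÷ lead(D) = 3x⁴ ÷ 3x = x³. Subtract (x³)·D = 3x⁴ + 9x³. Remainder: −27x³ − 78x² + 27x + 49.
Step 4: lead(−27x³ − 78x² + 27x + 49) ÷ lead(D) = −27x³ ÷ 3x = −9x². Subtract (−9x²)·D = −27x³ − 81x². Remainder: 3x² + 27x + 49.
Step 5: lead(3x² + 27x + 49) ÷ lead(D) = 3x² ÷ 3x = x. Subtract (x)·D = 3x² + 9x. Remainder: 18x + 49.
Step 6: lead(18x + 49) ÷ lead(D) = 18x ÷ 3x = 6. Subtract (6)·D = 18x + 54. Remainder: −5.

Q(x) = −2x⁵ + 7x⁴ + x³ − 9x² + x + 6; R(x) = −5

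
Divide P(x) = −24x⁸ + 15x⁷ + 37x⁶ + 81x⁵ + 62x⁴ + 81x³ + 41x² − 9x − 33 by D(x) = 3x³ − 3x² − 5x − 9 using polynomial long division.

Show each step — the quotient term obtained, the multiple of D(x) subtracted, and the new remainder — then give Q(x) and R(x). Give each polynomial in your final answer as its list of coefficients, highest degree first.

Q = [-8, -3, -4, -6, -1, 4]; R = [-6, 2, 3]

Step 1: lead(−24x⁸ + 15x⁷ + 37x⁶ + 81x⁵ + 62x⁴ + 81x³ + 41x² − 9x − 33) ÷ lead(D) = −24x⁸ ÷ 3x³ = −8x⁵. Subtract (−8x⁵)·D = −24x⁸ + 24x⁷ + 40x⁶ + 72x⁵. Remainder: −9x⁷ − 3x⁶ + 9x⁵ + 62x⁴ + 81x³ + 41x² − 9x − 33.
Step 2: lead(−9x⁷ − 3x⁶ + 9x⁵ + 62x⁴ + 81x³ + 41x² − 9x − 33) ÷ lead(D) = −9x⁷ ÷ 3x³ = −3x⁴. Subtract (−3x⁴)·D = −9x⁷ + 9x⁶ + 15x⁵ + 27x⁴. Remainder: −12x⁶ − 6x⁵ + 35x⁴ + 81x³ + 41x² − 9x − 33.
Step 3: lead(−12x⁶ − 6x⁵ + 35x⁴ + 81x³ + 41x² − 9x − 33) ÷ lead(D) = −12x⁶ ÷ 3x³ = −4x³. Subtract (−4x³)·D = −12x⁶ + 12x⁵ + 20x⁴ + 36x³. Remainder: −18x⁵ + 15x⁴ + 45x³ + 41x² − 9x − 33.
Step 4: lead(−18x⁵ + 15x⁴ + 45x³ + 41x² − 9x − 33) ÷ lead(D) = −18x⁵ ÷ 3x³ = −6x². Subtract (−6x²)·D = −18x⁵ + 18x⁴ + 30x³ + 54x². Remainder: −3x⁴ + 15x³ − 13x² − 9x − 33.
Step 5: lead(−3x⁴ + 15x³ − 13x² − 9x − 33) ÷ lead(D) = −3x⁴ ÷ 3x³ = −x. Subtract (−x)·D = −3x⁴ + 3x³ + 5x² + 9x. Remainder: 12x³ − 18x² − 18x − 33.
Step 6: lead(12x³ − 18x² − 18x − 33) ÷ lead(D) = 12x³ ÷ 3x³ = 4. Subtract (4)·D = 12x³ − 12x² − 20x − 36. Remainder: −6x² + 2x + 3.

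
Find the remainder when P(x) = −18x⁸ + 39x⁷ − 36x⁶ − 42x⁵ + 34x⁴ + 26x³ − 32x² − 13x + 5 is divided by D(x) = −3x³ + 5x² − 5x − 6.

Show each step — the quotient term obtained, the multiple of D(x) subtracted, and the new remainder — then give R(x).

R(x) = −1

Step 1: lead(−18x⁸ + 39x⁷ − 36x⁶ − 42x⁵ + 34x⁴ + 26x³ − 32x² − 13x + 5) ÷ lead(D) = −18x⁸ ÷ −3x³ = 6x⁵. Subtract (6x⁵)·D = −18x⁸ + 30x⁷ − 30x⁶ − 36x⁵. Remainder: 9x⁷ − 6x⁶ − 6x⁵ + 34x⁴ + 26x³ − 32x² − 13x + 5.
Step 2: lead(9x⁷ − 6x⁶ − 6x⁵ + 34x⁴ + 26x³ − 32x² − 13x + 5) ÷ lead(D) = 9x⁷ ÷ −3x³ = −3x⁴. Subtract (−3x⁴)·D = 9x⁷ − 15x⁶ + 15x⁵ + 18x⁴. Remainder: 9x⁶ − 21x⁵ + 16x⁴ + 26x³ − 32x² − 13x + 5.
Step 3: lead(9x⁶ − 21x⁵ + 16x⁴ + 26x³ − 32x² − 13x + 5) ÷ lead(D) = 9x⁶ ÷ −3x³ = −3x³. Subtract (−3x³)·D = 9x⁶ − 15x⁵ + 15x⁴ + 18x³. Remainder: −6x⁵ + x⁴ + 8x³ − 32x² − 13x + 5.
Step 4: lead(−6x⁵ + x⁴ + 8x³ − 32x² − 13x + 5) ÷ lead(D) = −6x⁵ ÷ −3x³ = 2x². Subtract (2x²)·D = −6x⁵ + 10x⁴ − 10x³ − 12x². Remainder: −9x⁴ + 18x³ − 20x² − 13x + 5.
Step 5: lead(−9x⁴ + 18x³ − 20x² − 13x + 5) ÷ lead(D) = −9x⁴ ÷ −3x³ = 3x. Subtract (3x)·D = −9x⁴ + 15x³ − 15x² − 18x. Remainder: 3x³ − 5x² + 5x + 5.
Step 6: lead(3x³ − 5x² + 5x + 5) ÷ lead(D) = 3x³ ÷ −3x³ = −1. Subtract (−1)·D = 3x³ − 5x² + 5x + 6. Remainder: −1.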